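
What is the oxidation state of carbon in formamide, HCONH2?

Assign +1 per bond to O/N/halogen, −1 per bond to H or an electropositive element, and 0 per bond to carbon.
The carbon has one bond to H (-1), a double bond to O (2×+1 = +2), one bond to N (+1).
Oxidation state = -1 + 2 + 1 = +2.

+2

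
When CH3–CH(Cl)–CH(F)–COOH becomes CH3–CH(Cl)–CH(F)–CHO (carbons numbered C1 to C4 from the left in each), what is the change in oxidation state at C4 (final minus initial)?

Before: C4 has 1 bond to C, 3 bonds to O → oxidation state +3.
After: C4 has 1 bond to C, 1 bond to H, 2 bonds to O → oxidation state +1.
Δ = +1 − (+3) = -2, so this is a reduction at C4.

-2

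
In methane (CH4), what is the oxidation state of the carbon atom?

The carbon has one bond to H (-1), one bond to H (-1), one bond to H (-1), one bond to H (-1).
Oxidation state = -1 − 1 − 1 − 1 = -4.

-4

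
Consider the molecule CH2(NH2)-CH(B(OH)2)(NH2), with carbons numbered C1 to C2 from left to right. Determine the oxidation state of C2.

-1

C2 has one bond to C (0), one bond to B (-1), one bond to H (-1), one bond to N (+1).
Oxidation state = 0 − 1 − 1 + 1 = -1.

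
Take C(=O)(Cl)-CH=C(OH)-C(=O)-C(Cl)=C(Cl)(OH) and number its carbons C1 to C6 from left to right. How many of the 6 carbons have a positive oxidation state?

Bonds to more-electronegative neighbours contribute +1 each, bonds to H or metals contribute −1 each, and C–C bonds contribute 0. Tallying each carbon:
C1: 1C, 2O, 1Cl → 0 + 2 + 1 = +3
C2: 3C, 1H → 0 − 1 = -1
C3: 3C, 1O → 0 + 1 = +1
C4: 2C, 2O → 0 + 2 = +2
C5: 3C, 1Cl → 0 + 1 = +1
C6: 2C, 1O, 1Cl → 0 + 1 + 1 = +2
5 carbons (C1, C3, C4, C5, C6) meet the condition.

5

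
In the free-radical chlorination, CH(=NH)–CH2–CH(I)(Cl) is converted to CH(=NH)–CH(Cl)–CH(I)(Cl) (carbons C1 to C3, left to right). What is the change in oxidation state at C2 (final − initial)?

Before: C2 has 2 bonds to C, 2 bonds to H → oxidation state -2.
After: C2 has 2 bonds to C, 1 bond to H, 1 bond to Cl → oxidation state 0.
Δ = 0 − (-2) = +2, so this is an oxidation at C2.

+2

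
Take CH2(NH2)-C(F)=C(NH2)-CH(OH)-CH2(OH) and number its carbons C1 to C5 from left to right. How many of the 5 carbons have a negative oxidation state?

2

Bonds to more-electronegative neighbours contribute +1 each, bonds to H or metals contribute −1 each, and C–C bonds contribute 0. Tallying each carbon:
C1: 1C, 2H, 1N → 0 − 2 + 1 = -1
C2: 3C, 1F → 0 + 1 = +1
C3: 3C, 1N → 0 + 1 = +1
C4: 2C, 1H, 1O → 0 − 1 + 1 = 0
C5: 1C, 2H, 1O → 0 − 2 + 1 = -1
2 carbons (C1, C5) meet the condition.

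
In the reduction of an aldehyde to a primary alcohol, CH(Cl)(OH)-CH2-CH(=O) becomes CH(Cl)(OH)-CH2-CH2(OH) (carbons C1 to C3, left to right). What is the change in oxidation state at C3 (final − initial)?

-2

Before: C3 has 1 bond to C, 1 bond to H, 2 bonds to O → oxidation state +1.
After: C3 has 1 bond to C, 2 bonds to H, 1 bond to O → oxidation state -1.
Δ = -1 − (+1) = -2, so this is a reduction at C3.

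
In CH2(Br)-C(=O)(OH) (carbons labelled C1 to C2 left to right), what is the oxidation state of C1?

C1 has one bond to C (0), one bond to Br (+1), one bond to H (-1), one bond to H (-1).
Oxidation state = 0 + 1 − 1 − 1 = -1.

-1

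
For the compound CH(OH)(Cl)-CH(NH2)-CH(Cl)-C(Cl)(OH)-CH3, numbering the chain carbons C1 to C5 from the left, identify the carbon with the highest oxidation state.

Assign +1 per bond to O/N/halogen, −1 per bond to H or an electropositive element, and 0 per bond to carbon. Tallying each carbon:
C1: 1C, 1H, 1O, 1Cl → 0 − 1 + 1 + 1 = +1
C2: 2C, 1H, 1N → 0 − 1 + 1 = 0
C3: 2C, 1H, 1Cl → 0 − 1 + 1 = 0
C4: 2C, 1O, 1Cl → 0 + 1 + 1 = +2
C5: 1C, 3H → 0 − 3 = -3
The most oxidised carbon is C4 at +2.

C4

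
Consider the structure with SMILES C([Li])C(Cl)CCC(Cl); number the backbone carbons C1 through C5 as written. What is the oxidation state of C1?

C1 has one bond to C (0), one bond to H (-1), one bond to H (-1), one bond to Li (-1).
Oxidation state = 0 − 1 − 1 − 1 = -3.

-3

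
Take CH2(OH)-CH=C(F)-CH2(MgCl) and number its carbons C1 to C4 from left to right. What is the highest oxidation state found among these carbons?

+1

Tallying each carbon's bonds:
C1: 1C, 2H, 1O → 0 − 2 + 1 = -1
C2: 3C, 1H → 0 − 1 = -1
C3: 3C, 1F → 0 + 1 = +1
C4: 1C, 2H, 1Mg → 0 − 2 − 1 = -3
The highest value is +1.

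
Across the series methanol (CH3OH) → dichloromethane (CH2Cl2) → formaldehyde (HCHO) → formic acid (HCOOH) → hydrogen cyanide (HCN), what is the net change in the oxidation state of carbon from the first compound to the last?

Carbon oxidation states along the series — methanol: -2, dichloromethane: 0, formaldehyde: 0, formic acid: +2, hydrogen cyanide: +2.
Net change = +2 − (-2) = +4.

+4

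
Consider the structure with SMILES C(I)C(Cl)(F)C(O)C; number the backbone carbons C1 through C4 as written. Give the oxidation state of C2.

Bonds to more-electronegative neighbours contribute +1 each, bonds to H or metals contribute −1 each, and C–C bonds contribute 0.
C2 has one bond to C (0), one bond to C (0), one bond to Cl (+1), one bond to F (+1).
Oxidation state = 0 + 0 + 1 + 1 = +2.

+2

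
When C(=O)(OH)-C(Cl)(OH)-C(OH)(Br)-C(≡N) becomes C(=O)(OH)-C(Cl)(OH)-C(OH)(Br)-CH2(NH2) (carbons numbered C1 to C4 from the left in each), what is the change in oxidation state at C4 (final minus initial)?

-4

Before: C4 has 1 bond to C, 3 bonds to N → oxidation state +3.
After: C4 has 1 bond to C, 2 bonds to H, 1 bond to N → oxidation state -1.
Δ = -1 − (+3) = -4, so this is a reduction at C4.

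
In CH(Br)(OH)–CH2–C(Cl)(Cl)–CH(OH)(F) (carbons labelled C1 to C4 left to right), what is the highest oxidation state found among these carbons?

Assign +1 per bond to O/N/halogen, −1 per bond to H or an electropositive element, and 0 per bond to carbon. Tallying each carbon:
C1: 1C, 1H, 1O, 1Br → 0 − 1 + 1 + 1 = +1
C2: 2C, 2H → 0 − 2 = -2
C3: 2C, 2Cl → 0 + 2 = +2
C4: 1C, 1H, 1O, 1F → 0 − 1 + 1 + 1 = +1
The highest value is +2.

+2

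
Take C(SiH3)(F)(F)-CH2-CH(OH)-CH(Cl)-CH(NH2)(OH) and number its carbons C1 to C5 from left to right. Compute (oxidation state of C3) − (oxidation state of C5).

-1

C3: 2C, 1H, 1O → 0 − 1 + 1 = 0
C5: 1C, 1H, 1O, 1N → 0 − 1 + 1 + 1 = +1
Difference: 0 − (+1) = -1.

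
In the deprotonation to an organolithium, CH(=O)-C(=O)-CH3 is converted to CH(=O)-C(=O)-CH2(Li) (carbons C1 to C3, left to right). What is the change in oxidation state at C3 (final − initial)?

Before: C3 has 1 bond to C, 3 bonds to H → oxidation state -3.
After: C3 has 1 bond to C, 2 bonds to H, 1 bond to Li → oxidation state -3.
Δ = -3 − (-3) = 0, so no net redox change at C3.

0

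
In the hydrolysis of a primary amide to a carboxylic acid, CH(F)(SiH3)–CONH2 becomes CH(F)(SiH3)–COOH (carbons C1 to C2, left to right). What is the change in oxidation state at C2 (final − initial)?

0

Before: C2 has 1 bond to C, 2 bonds to O, 1 bond to N → oxidation state +3.
After: C2 has 1 bond to C, 3 bonds to O → oxidation state +3.
Δ = +3 − (+3) = 0, so no net redox change at C2.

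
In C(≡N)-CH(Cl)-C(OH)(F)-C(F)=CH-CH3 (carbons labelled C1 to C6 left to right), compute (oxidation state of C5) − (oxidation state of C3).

-3

C5: 3C, 1H → 0 − 1 = -1
C3: 2C, 1O, 1F → 0 + 1 + 1 = +2
Difference: -1 − (+2) = -3.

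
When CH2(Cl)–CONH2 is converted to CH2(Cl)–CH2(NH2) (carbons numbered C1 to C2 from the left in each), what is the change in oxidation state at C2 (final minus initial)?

-4

Before: C2 has 1 bond to C, 2 bonds to O, 1 bond to N → oxidation state +3.
After: C2 has 1 bond to C, 2 bonds to H, 1 bond to N → oxidation state -1.
Δ = -1 − (+3) = -4, so this is a reduction at C2.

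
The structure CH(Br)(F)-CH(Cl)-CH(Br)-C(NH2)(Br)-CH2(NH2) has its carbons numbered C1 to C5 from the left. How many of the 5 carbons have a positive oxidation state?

2

Tallying each carbon's bonds:
C1: 1C, 1H, 1F, 1Br → 0 − 1 + 1 + 1 = +1
C2: 2C, 1H, 1Cl → 0 − 1 + 1 = 0
C3: 2C, 1H, 1Br → 0 − 1 + 1 = 0
C4: 2C, 1N, 1Br → 0 + 1 + 1 = +2
C5: 1C, 2H, 1N → 0 − 2 + 1 = -1
2 carbons (C1, C4) meet the condition.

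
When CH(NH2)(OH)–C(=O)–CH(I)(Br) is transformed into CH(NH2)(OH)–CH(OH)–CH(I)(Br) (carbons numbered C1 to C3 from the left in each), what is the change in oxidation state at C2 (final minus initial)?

Before: C2 has 2 bonds to C, 2 bonds to O → oxidation state +2.
After: C2 has 2 bonds to C, 1 bond to H, 1 bond to O → oxidation state 0.
Δ = 0 − (+2) = -2, so this is a reduction at C2.

-2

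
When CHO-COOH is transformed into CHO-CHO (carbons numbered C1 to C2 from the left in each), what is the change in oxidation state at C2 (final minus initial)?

Before: C2 has 1 bond to C, 3 bonds to O → oxidation state +3.
After: C2 has 1 bond to C, 1 bond to H, 2 bonds to O → oxidation state +1.
Δ = +1 − (+3) = -2, so this is a reduction at C2.

-2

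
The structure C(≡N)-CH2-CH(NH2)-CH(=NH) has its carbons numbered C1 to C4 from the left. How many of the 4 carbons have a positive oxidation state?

Count +1 for every bond to an atom more electronegative than carbon and −1 for every bond to one less electronegative; C–C bonds are 0. Tallying each carbon:
C1: 1C, 3N → 0 + 3 = +3
C2: 2C, 2H → 0 − 2 = -2
C3: 2C, 1H, 1N → 0 − 1 + 1 = 0
C4: 1C, 1H, 2N → 0 − 1 + 2 = +1
2 carbons (C1, C4) meet the condition.

2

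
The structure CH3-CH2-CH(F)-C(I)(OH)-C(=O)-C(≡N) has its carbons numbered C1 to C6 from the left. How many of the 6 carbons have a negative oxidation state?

Tallying each carbon's bonds:
C1: 1C, 3H → 0 − 3 = -3
C2: 2C, 2H → 0 − 2 = -2
C3: 2C, 1H, 1F → 0 − 1 + 1 = 0
C4: 2C, 1O, 1I → 0 + 1 + 1 = +2
C5: 2C, 2O → 0 + 2 = +2
C6: 1C, 3N → 0 + 3 = +3
2 carbons (C1, C2) meet the condition.

2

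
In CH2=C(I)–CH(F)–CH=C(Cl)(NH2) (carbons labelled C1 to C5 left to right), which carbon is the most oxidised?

Bonds to more-electronegative neighbours contribute +1 each, bonds to H or metals contribute −1 each, and C–C bonds contribute 0. Tallying each carbon:
C1: 2C, 2H → 0 − 2 = -2
C2: 3C, 1I → 0 + 1 = +1
C3: 2C, 1H, 1F → 0 − 1 + 1 = 0
C4: 3C, 1H → 0 − 1 = -1
C5: 2C, 1N, 1Cl → 0 + 1 + 1 = +2
The most oxidised carbon is C5 at +2.

C5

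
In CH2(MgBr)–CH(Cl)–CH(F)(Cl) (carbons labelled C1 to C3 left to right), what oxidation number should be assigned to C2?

0

Bonds to more-electronegative neighbours contribute +1 each, bonds to H or metals contribute −1 each, and C–C bonds contribute 0.
C2 has one bond to C (0), one bond to C (0), one bond to H (-1), one bond to Cl (+1).
Oxidation state = 0 + 0 − 1 + 1 = 0.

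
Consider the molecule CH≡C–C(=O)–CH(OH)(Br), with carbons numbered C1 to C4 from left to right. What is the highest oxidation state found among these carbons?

Count +1 for every bond to an atom more electronegative than carbon and −1 for every bond to one less electronegative; C–C bonds are 0. Tallying each carbon:
C1: 3C, 1H → 0 − 1 = -1
C2: 4C → 0 = 0
C3: 2C, 2O → 0 + 2 = +2
C4: 1C, 1H, 1O, 1Br → 0 − 1 + 1 + 1 = +1
The highest value is +2.

+2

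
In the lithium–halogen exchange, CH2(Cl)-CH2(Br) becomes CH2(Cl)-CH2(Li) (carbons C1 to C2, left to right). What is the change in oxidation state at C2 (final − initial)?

Before: C2 has 1 bond to C, 2 bonds to H, 1 bond to Br → oxidation state -1.
After: C2 has 1 bond to C, 2 bonds to H, 1 bond to Li → oxidation state -3.
Δ = -3 − (-1) = -2, so this is a reduction at C2.

-2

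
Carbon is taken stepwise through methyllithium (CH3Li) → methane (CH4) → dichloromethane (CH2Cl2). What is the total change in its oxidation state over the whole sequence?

+4

Carbon oxidation states along the series — methyllithium: -4, methane: -4, dichloromethane: 0.
Net change = 0 − (-4) = +4.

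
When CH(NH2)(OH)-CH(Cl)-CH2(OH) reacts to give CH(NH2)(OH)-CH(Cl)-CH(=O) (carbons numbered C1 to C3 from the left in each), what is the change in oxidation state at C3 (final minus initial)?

Before: C3 has 1 bond to C, 2 bonds to H, 1 bond to O → oxidation state -1.
After: C3 has 1 bond to C, 1 bond to H, 2 bonds to O → oxidation state +1.
Δ = +1 − (-1) = +2, so this is an oxidation at C3.

+2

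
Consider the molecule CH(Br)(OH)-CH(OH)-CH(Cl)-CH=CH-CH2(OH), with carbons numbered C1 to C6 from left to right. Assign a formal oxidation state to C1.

+1

C1 has one bond to C (0), one bond to H (-1), one bond to Br (+1), one bond to O (+1).
Oxidation state = 0 − 1 + 1 + 1 = +1.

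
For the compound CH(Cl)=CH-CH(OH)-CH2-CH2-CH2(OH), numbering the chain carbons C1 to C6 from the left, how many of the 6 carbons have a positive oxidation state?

Count +1 for every bond to an atom more electronegative than carbon and −1 for every bond to one less electronegative; C–C bonds are 0. Tallying each carbon:
C1: 2C, 1H, 1Cl → 0 − 1 + 1 = 0
C2: 3C, 1H → 0 − 1 = -1
C3: 2C, 1H, 1O → 0 − 1 + 1 = 0
C4: 2C, 2H → 0 − 2 = -2
C5: 2C, 2H → 0 − 2 = -2
C6: 1C, 2H, 1O → 0 − 2 + 1 = -1
0 carbons meet the condition.

0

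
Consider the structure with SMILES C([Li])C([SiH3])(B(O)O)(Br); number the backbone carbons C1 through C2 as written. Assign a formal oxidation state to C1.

Count +1 for every bond to an atom more electronegative than carbon and −1 for every bond to one less electronegative; C–C bonds are 0.
C1 has one bond to C (0), one bond to H (-1), one bond to Li (-1), one bond to H (-1).
Oxidation state = 0 − 1 − 1 − 1 = -3.

-3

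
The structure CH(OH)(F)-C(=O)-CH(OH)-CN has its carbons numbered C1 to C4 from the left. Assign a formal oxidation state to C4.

C4 has one bond to C (0), a triple bond to N (3×+1 = +3).
Oxidation state = 0 + 3 = +3.

+3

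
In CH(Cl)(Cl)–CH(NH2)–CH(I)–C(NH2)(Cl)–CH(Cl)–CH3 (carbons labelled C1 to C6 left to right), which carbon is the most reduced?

Tallying each carbon's bonds:
C1: 1C, 1H, 2Cl → 0 − 1 + 2 = +1
C2: 2C, 1H, 1N → 0 − 1 + 1 = 0
C3: 2C, 1H, 1I → 0 − 1 + 1 = 0
C4: 2C, 1N, 1Cl → 0 + 1 + 1 = +2
C5: 2C, 1H, 1Cl → 0 − 1 + 1 = 0
C6: 1C, 3H → 0 − 3 = -3
The most reduced carbon is C6 at -3.

C6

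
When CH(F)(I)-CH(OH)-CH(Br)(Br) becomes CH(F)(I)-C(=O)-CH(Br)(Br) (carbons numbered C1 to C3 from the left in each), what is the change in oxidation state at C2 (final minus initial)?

+2

Before: C2 has 2 bonds to C, 1 bond to H, 1 bond to O → oxidation state 0.
After: C2 has 2 bonds to C, 2 bonds to O → oxidation state +2.
Δ = +2 − (0) = +2, so this is an oxidation at C2.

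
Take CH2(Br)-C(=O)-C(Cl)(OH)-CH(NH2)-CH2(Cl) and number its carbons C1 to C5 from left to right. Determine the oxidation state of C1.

-1

C1 has one bond to C (0), one bond to Br (+1), one bond to H (-1), one bond to H (-1).
Oxidation state = 0 + 1 − 1 − 1 = -1.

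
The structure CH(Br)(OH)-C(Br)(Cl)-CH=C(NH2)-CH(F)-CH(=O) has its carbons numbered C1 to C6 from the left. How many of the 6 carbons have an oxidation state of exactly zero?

1

Each bond to a more electronegative atom (O, N, halogen) counts +1, each bond to a less electronegative atom (H, metal, B, Si) counts −1, and each C–C bond counts 0. Tallying each carbon:
C1: 1C, 1H, 1O, 1Br → 0 − 1 + 1 + 1 = +1
C2: 2C, 1Cl, 1Br → 0 + 1 + 1 = +2
C3: 3C, 1H → 0 − 1 = -1
C4: 3C, 1N → 0 + 1 = +1
C5: 2C, 1H, 1F → 0 − 1 + 1 = 0
C6: 1C, 1H, 2O → 0 − 1 + 2 = +1
1 carbon (C5) meets the condition.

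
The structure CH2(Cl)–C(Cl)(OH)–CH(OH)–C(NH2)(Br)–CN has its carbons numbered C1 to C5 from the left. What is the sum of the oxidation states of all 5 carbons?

Each bond to a more electronegative atom (O, N, halogen) counts +1, each bond to a less electronegative atom (H, metal, B, Si) counts −1, and each C–C bond counts 0. Tallying each carbon:
C1: 1C, 2H, 1Cl → 0 − 2 + 1 = -1
C2: 2C, 1O, 1Cl → 0 + 1 + 1 = +2
C3: 2C, 1H, 1O → 0 − 1 + 1 = 0
C4: 2C, 1N, 1Br → 0 + 1 + 1 = +2
C5: 1C, 3N → 0 + 3 = +3
Sum = -1 + 2 + 0 + 2 + 3 = +6.

+6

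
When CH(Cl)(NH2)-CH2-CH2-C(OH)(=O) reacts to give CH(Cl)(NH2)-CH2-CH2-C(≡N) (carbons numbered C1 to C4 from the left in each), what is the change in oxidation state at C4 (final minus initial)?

Before: C4 has 1 bond to C, 3 bonds to O → oxidation state +3.
After: C4 has 1 bond to C, 3 bonds to N → oxidation state +3.
Δ = +3 − (+3) = 0, so no net redox change at C4.

0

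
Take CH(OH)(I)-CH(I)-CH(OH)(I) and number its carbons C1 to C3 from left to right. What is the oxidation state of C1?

+1

Bonds to more-electronegative neighbours contribute +1 each, bonds to H or metals contribute −1 each, and C–C bonds contribute 0.
C1 has one bond to C (0), one bond to H (-1), one bond to O (+1), one bond to I (+1).
Oxidation state = 0 − 1 + 1 + 1 = +1.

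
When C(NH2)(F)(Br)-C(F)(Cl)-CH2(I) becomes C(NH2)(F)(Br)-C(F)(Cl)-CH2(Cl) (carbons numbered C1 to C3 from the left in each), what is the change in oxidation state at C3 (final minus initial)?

0

Before: C3 has 1 bond to C, 2 bonds to H, 1 bond to I → oxidation state -1.
After: C3 has 1 bond to C, 2 bonds to H, 1 bond to Cl → oxidation state -1.
Δ = -1 − (-1) = 0, so no net redox change at C3.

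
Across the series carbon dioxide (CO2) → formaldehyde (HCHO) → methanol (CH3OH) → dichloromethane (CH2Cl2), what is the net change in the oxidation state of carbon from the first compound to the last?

Carbon oxidation states along the series — carbon dioxide: +4, formaldehyde: 0, methanol: -2, dichloromethane: 0.
Net change = 0 − (+4) = -4.

-4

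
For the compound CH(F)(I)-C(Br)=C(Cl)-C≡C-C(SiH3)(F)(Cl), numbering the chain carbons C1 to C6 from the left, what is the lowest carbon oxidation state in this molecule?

0

Bonds to more-electronegative neighbours contribute +1 each, bonds to H or metals contribute −1 each, and C–C bonds contribute 0. Tallying each carbon:
C1: 1C, 1H, 1F, 1I → 0 − 1 + 1 + 1 = +1
C2: 3C, 1Br → 0 + 1 = +1
C3: 3C, 1Cl → 0 + 1 = +1
C4: 4C → 0 = 0
C5: 4C → 0 = 0
C6: 1C, 1F, 1Cl, 1Si → 0 + 1 + 1 − 1 = +1
The lowest value is 0.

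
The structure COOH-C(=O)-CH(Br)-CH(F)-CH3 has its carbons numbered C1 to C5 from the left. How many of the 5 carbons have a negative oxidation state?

Tallying each carbon's bonds:
C1: 1C, 3O → 0 + 3 = +3
C2: 2C, 2O → 0 + 2 = +2
C3: 2C, 1H, 1Br → 0 − 1 + 1 = 0
C4: 2C, 1H, 1F → 0 − 1 + 1 = 0
C5: 1C, 3H → 0 − 3 = -3
1 carbon (C5) meets the condition.

1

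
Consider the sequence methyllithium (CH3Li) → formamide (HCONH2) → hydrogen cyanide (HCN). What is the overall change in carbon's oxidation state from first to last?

+6

Carbon oxidation states along the series — methyllithium: -4, formamide: +2, hydrogen cyanide: +2.
Net change = +2 − (-4) = +6.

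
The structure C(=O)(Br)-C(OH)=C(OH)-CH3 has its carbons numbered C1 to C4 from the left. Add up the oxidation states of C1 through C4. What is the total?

+2

Tallying each carbon's bonds:
C1: 1C, 2O, 1Br → 0 + 2 + 1 = +3
C2: 3C, 1O → 0 + 1 = +1
C3: 3C, 1O → 0 + 1 = +1
C4: 1C, 3H → 0 − 3 = -3
Sum = +3 + 1 + 1 − 3 = +2.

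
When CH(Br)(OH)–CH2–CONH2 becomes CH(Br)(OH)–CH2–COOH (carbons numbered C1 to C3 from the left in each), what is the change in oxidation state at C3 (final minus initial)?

Before: C3 has 1 bond to C, 2 bonds to O, 1 bond to N → oxidation state +3.
After: C3 has 1 bond to C, 3 bonds to O → oxidation state +3.
Δ = +3 − (+3) = 0, so no net redox change at C3.

0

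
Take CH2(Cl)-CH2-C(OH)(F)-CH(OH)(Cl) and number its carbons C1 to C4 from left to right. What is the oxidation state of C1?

C1 has one bond to C (0), one bond to Cl (+1), one bond to H (-1), one bond to H (-1).
Oxidation state = 0 + 1 − 1 − 1 = -1.

-1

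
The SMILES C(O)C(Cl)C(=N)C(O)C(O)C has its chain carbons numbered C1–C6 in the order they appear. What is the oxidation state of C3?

+2

Assign +1 per bond to O/N/halogen, −1 per bond to H or an electropositive element, and 0 per bond to carbon.
C3 has one bond to C (0), one bond to C (0), a double bond to N (2×+1 = +2).
Oxidation state = 0 + 0 + 2 = +2.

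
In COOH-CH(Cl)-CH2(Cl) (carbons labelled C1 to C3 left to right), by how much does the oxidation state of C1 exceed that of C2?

+3

C1: 1C, 3O → 0 + 3 = +3
C2: 2C, 1H, 1Cl → 0 − 1 + 1 = 0
Difference: +3 − (0) = +3.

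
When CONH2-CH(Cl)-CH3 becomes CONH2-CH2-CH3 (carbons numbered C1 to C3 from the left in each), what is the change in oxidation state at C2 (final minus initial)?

-2

Before: C2 has 2 bonds to C, 1 bond to H, 1 bond to Cl → oxidation state 0.
After: C2 has 2 bonds to C, 2 bonds to H → oxidation state -2.
Δ = -2 − (0) = -2, so this is a reduction at C2.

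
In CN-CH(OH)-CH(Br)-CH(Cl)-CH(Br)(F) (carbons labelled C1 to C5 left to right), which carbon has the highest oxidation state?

C1

Tallying each carbon's bonds:
C1: 1C, 3N → 0 + 3 = +3
C2: 2C, 1H, 1O → 0 − 1 + 1 = 0
C3: 2C, 1H, 1Br → 0 − 1 + 1 = 0
C4: 2C, 1H, 1Cl → 0 − 1 + 1 = 0
C5: 1C, 1H, 1F, 1Br → 0 − 1 + 1 + 1 = +1
The most oxidised carbon is C1 at +3.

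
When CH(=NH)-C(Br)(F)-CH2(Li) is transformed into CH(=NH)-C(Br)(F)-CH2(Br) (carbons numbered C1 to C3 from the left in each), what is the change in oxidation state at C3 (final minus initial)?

+2

Before: C3 has 1 bond to C, 2 bonds to H, 1 bond to Li → oxidation state -3.
After: C3 has 1 bond to C, 2 bonds to H, 1 bond to Br → oxidation state -1.
Δ = -1 − (-3) = +2, so this is an oxidation at C3.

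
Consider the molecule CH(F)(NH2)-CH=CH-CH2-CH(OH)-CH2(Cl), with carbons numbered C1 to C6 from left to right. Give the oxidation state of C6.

C6 has one bond to C (0), one bond to H (-1), one bond to Cl (+1), one bond to H (-1).
Oxidation state = 0 − 1 + 1 − 1 = -1.

-1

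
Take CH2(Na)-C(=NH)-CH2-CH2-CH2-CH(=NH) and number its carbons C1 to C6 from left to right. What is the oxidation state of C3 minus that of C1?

C3: 2C, 2H → 0 − 2 = -2
C1: 1C, 2H, 1Na → 0 − 2 − 1 = -3
Difference: -2 − (-3) = +1.

+1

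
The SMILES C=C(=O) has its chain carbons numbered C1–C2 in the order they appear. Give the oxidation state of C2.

+2

C2 has a double bond to C (2×0 = 0), a double bond to O (2×+1 = +2).
Oxidation state = 0 + 2 = +2.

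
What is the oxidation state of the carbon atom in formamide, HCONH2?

+2

Bonds to more-electronegative neighbours contribute +1 each, bonds to H or metals contribute −1 each, and C–C bonds contribute 0.
The carbon has one bond to H (-1), a double bond to O (2×+1 = +2), one bond to N (+1).
Oxidation state = -1 + 2 + 1 = +2.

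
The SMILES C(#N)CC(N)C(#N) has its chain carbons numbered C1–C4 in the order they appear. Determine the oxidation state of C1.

+3

C1 has one bond to C (0), a triple bond to N (3×+1 = +3).
Oxidation state = 0 + 3 = +3.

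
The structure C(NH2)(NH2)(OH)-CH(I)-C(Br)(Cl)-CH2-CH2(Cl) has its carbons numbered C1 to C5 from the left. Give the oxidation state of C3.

Assign +1 per bond to O/N/halogen, −1 per bond to H or an electropositive element, and 0 per bond to carbon.
C3 has one bond to C (0), one bond to C (0), one bond to Br (+1), one bond to Cl (+1).
Oxidation state = 0 + 0 + 1 + 1 = +2.

+2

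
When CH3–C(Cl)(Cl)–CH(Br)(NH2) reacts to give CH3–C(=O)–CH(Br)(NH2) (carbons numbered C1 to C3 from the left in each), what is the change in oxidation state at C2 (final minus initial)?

0

Before: C2 has 2 bonds to C, 2 bonds to Cl → oxidation state +2.
After: C2 has 2 bonds to C, 2 bonds to O → oxidation state +2.
Δ = +2 − (+2) = 0, so no net redox change at C2.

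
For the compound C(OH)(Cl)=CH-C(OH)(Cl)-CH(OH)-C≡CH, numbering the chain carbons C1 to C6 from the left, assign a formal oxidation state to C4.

Assign +1 per bond to O/N/halogen, −1 per bond to H or an electropositive element, and 0 per bond to carbon.
C4 has one bond to C (0), one bond to C (0), one bond to H (-1), one bond to O (+1).
Oxidation state = 0 + 0 − 1 + 1 = 0.

0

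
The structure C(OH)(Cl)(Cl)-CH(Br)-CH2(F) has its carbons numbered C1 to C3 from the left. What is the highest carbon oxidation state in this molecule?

+3

Tallying each carbon's bonds:
C1: 1C, 1O, 2Cl → 0 + 1 + 2 = +3
C2: 2C, 1H, 1Br → 0 − 1 + 1 = 0
C3: 1C, 2H, 1F → 0 − 2 + 1 = -1
The highest value is +3.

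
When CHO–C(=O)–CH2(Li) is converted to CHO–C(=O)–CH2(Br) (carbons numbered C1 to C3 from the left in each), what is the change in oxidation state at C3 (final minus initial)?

+2

Before: C3 has 1 bond to C, 2 bonds to H, 1 bond to Li → oxidation state -3.
After: C3 has 1 bond to C, 2 bonds to H, 1 bond to Br → oxidation state -1.
Δ = -1 − (-3) = +2, so this is an oxidation at C3.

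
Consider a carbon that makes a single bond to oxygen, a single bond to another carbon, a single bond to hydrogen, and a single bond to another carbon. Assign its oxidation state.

0

Assign +1 per bond to O/N/halogen, −1 per bond to H or an electropositive element, and 0 per bond to carbon.
The carbon has one bond to C (0), one bond to C (0), one bond to H (-1), one bond to O (+1).
Oxidation state = 0 + 0 − 1 + 1 = 0.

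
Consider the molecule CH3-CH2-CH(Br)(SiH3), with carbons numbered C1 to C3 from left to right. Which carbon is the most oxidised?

C3

Bonds to more-electronegative neighbours contribute +1 each, bonds to H or metals contribute −1 each, and C–C bonds contribute 0. Tallying each carbon:
C1: 1C, 3H → 0 − 3 = -3
C2: 2C, 2H → 0 − 2 = -2
C3: 1C, 1H, 1Br, 1Si → 0 − 1 + 1 − 1 = -1
The most oxidised carbon is C3 at -1.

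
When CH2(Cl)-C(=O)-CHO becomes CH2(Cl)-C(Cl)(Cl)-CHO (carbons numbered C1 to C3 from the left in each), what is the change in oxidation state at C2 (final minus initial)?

Before: C2 has 2 bonds to C, 2 bonds to O → oxidation state +2.
After: C2 has 2 bonds to C, 2 bonds to Cl → oxidation state +2.
Δ = +2 − (+2) = 0, so no net redox change at C2.

0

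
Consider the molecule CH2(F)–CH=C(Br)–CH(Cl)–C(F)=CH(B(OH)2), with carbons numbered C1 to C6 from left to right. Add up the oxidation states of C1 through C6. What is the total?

-2

Bonds to more-electronegative neighbours contribute +1 each, bonds to H or metals contribute −1 each, and C–C bonds contribute 0. Tallying each carbon:
C1: 1C, 2H, 1F → 0 − 2 + 1 = -1
C2: 3C, 1H → 0 − 1 = -1
C3: 3C, 1Br → 0 + 1 = +1
C4: 2C, 1H, 1Cl → 0 − 1 + 1 = 0
C5: 3C, 1F → 0 + 1 = +1
C6: 2C, 1H, 1B → 0 − 1 − 1 = -2
Sum = -1 − 1 + 1 + 0 + 1 − 2 = -2.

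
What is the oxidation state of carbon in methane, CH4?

The carbon has one bond to H (-1), one bond to H (-1), one bond to H (-1), one bond to H (-1).
Oxidation state = -1 − 1 − 1 − 1 = -4.

-4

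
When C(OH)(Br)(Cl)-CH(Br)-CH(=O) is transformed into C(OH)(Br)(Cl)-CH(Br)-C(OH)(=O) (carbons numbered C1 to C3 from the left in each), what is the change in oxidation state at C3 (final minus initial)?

Before: C3 has 1 bond to C, 1 bond to H, 2 bonds to O → oxidation state +1.
After: C3 has 1 bond to C, 3 bonds to O → oxidation state +3.
Δ = +3 − (+1) = +2, so this is an oxidation at C3.

+2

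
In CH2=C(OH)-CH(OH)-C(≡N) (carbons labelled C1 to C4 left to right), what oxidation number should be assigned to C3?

C3 has one bond to C (0), one bond to C (0), one bond to H (-1), one bond to O (+1).
Oxidation state = 0 + 0 − 1 + 1 = 0.

0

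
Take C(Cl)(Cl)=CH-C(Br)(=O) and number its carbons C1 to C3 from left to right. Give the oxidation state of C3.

+3

Count +1 for every bond to an atom more electronegative than carbon and −1 for every bond to one less electronegative; C–C bonds are 0.
C3 has one bond to C (0), one bond to Br (+1), a double bond to O (2×+1 = +2).
Oxidation state = 0 + 1 + 2 = +3.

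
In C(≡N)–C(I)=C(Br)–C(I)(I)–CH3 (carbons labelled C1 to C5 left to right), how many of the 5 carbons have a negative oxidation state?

1

Tallying each carbon's bonds:
C1: 1C, 3N → 0 + 3 = +3
C2: 3C, 1I → 0 + 1 = +1
C3: 3C, 1Br → 0 + 1 = +1
C4: 2C, 2I → 0 + 2 = +2
C5: 1C, 3H → 0 − 3 = -3
1 carbon (C5) meets the condition.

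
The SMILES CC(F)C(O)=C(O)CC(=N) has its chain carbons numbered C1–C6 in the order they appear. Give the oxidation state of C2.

0

Bonds to more-electronegative neighbours contribute +1 each, bonds to H or metals contribute −1 each, and C–C bonds contribute 0.
C2 has one bond to C (0), one bond to C (0), one bond to F (+1), one bond to H (-1).
Oxidation state = 0 + 0 + 1 − 1 = 0.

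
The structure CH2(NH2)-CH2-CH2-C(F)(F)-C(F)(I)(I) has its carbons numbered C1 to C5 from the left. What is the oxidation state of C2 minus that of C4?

-4

C2: 2C, 2H → 0 − 2 = -2
C4: 2C, 2F → 0 + 2 = +2
Difference: -2 − (+2) = -4.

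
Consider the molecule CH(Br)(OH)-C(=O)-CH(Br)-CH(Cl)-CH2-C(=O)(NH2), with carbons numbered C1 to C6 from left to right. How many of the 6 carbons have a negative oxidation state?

Tallying each carbon's bonds:
C1: 1C, 1H, 1O, 1Br → 0 − 1 + 1 + 1 = +1
C2: 2C, 2O → 0 + 2 = +2
C3: 2C, 1H, 1Br → 0 − 1 + 1 = 0
C4: 2C, 1H, 1Cl → 0 − 1 + 1 = 0
C5: 2C, 2H → 0 − 2 = -2
C6: 1C, 2O, 1N → 0 + 2 + 1 = +3
1 carbon (C5) meets the condition.

1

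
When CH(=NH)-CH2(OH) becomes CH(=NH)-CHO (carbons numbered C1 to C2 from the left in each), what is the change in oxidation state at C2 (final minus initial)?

+2

Before: C2 has 1 bond to C, 2 bonds to H, 1 bond to O → oxidation state -1.
After: C2 has 1 bond to C, 1 bond to H, 2 bonds to O → oxidation state +1.
Δ = +1 − (-1) = +2, so this is an oxidation at C2.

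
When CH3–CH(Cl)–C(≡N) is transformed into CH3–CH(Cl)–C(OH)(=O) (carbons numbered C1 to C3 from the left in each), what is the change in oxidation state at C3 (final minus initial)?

0

Before: C3 has 1 bond to C, 3 bonds to N → oxidation state +3.
After: C3 has 1 bond to C, 3 bonds to O → oxidation state +3.
Δ = +3 − (+3) = 0, so no net redox change at C3.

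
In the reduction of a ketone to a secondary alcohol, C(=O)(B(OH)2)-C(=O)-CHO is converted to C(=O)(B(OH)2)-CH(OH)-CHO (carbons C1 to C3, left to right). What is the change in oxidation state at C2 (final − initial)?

Before: C2 has 2 bonds to C, 2 bonds to O → oxidation state +2.
After: C2 has 2 bonds to C, 1 bond to H, 1 bond to O → oxidation state 0.
Δ = 0 − (+2) = -2, so this is a reduction at C2.

-2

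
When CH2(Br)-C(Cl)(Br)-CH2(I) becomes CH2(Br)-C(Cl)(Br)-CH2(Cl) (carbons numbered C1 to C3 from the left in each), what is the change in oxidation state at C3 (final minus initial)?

0

Before: C3 has 1 bond to C, 2 bonds to H, 1 bond to I → oxidation state -1.
After: C3 has 1 bond to C, 2 bonds to H, 1 bond to Cl → oxidation state -1.
Δ = -1 − (-1) = 0, so no net redox change at C3.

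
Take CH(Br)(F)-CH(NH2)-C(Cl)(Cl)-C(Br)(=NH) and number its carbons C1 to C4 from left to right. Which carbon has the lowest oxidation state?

C2

Bonds to more-electronegative neighbours contribute +1 each, bonds to H or metals contribute −1 each, and C–C bonds contribute 0. Tallying each carbon:
C1: 1C, 1H, 1F, 1Br → 0 − 1 + 1 + 1 = +1
C2: 2C, 1H, 1N → 0 − 1 + 1 = 0
C3: 2C, 2Cl → 0 + 2 = +2
C4: 1C, 2N, 1Br → 0 + 2 + 1 = +3
The most reduced carbon is C2 at 0.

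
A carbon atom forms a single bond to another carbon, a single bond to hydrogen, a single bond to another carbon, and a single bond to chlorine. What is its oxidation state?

0

The carbon has one bond to C (0), one bond to C (0), one bond to H (-1), one bond to Cl (+1).
Oxidation state = 0 + 0 − 1 + 1 = 0.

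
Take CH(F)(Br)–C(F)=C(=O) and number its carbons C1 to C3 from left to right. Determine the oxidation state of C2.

Each bond to a more electronegative atom (O, N, halogen) counts +1, each bond to a less electronegative atom (H, metal, B, Si) counts −1, and each C–C bond counts 0.
C2 has one bond to C (0), a double bond to C (2×0 = 0), one bond to F (+1).
Oxidation state = 0 + 0 + 1 = +1.

+1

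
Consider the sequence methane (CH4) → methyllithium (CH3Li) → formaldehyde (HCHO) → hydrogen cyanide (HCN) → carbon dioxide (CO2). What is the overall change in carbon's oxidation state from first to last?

+8

Carbon oxidation states along the series — methane: -4, methyllithium: -4, formaldehyde: 0, hydrogen cyanide: +2, carbon dioxide: +4.
Net change = +4 − (-4) = +8.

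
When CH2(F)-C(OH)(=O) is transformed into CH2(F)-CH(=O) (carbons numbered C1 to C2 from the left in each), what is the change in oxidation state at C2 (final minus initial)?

Before: C2 has 1 bond to C, 3 bonds to O → oxidation state +3.
After: C2 has 1 bond to C, 1 bond to H, 2 bonds to O → oxidation state +1.
Δ = +1 − (+3) = -2, so this is a reduction at C2.

-2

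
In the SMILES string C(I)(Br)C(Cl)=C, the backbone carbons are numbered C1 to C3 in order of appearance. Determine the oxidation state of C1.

+1

Bonds to more-electronegative neighbours contribute +1 each, bonds to H or metals contribute −1 each, and C–C bonds contribute 0.
C1 has one bond to C (0), one bond to I (+1), one bond to Br (+1), one bond to H (-1).
Oxidation state = 0 + 1 + 1 − 1 = +1.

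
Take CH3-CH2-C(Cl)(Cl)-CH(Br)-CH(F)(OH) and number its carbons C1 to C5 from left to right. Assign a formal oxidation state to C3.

C3 has one bond to C (0), one bond to C (0), one bond to Cl (+1), one bond to Cl (+1).
Oxidation state = 0 + 0 + 1 + 1 = +2.

+2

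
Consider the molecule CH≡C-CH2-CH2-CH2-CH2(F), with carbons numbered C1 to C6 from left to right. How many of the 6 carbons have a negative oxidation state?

Count +1 for every bond to an atom more electronegative than carbon and −1 for every bond to one less electronegative; C–C bonds are 0. Tallying each carbon:
C1: 3C, 1H → 0 − 1 = -1
C2: 4C → 0 = 0
C3: 2C, 2H → 0 − 2 = -2
C4: 2C, 2H → 0 − 2 = -2
C5: 2C, 2H → 0 − 2 = -2
C6: 1C, 2H, 1F → 0 − 2 + 1 = -1
5 carbons (C1, C3, C4, C5, C6) meet the condition.

5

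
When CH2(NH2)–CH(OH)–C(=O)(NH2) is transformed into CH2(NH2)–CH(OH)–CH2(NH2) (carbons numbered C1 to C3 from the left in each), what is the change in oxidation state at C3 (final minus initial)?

-4

Before: C3 has 1 bond to C, 2 bonds to O, 1 bond to N → oxidation state +3.
After: C3 has 1 bond to C, 2 bonds to H, 1 bond to N → oxidation state -1.
Δ = -1 − (+3) = -4, so this is a reduction at C3.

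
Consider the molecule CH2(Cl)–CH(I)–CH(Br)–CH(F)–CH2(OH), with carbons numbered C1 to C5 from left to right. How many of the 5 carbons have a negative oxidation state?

2

Tallying each carbon's bonds:
C1: 1C, 2H, 1Cl → 0 − 2 + 1 = -1
C2: 2C, 1H, 1I → 0 − 1 + 1 = 0
C3: 2C, 1H, 1Br → 0 − 1 + 1 = 0
C4: 2C, 1H, 1F → 0 − 1 + 1 = 0
C5: 1C, 2H, 1O → 0 − 2 + 1 = -1
2 carbons (C1, C5) meet the condition.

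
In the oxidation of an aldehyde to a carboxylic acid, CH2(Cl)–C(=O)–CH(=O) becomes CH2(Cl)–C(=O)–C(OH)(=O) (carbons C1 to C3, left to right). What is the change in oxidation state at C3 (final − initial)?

+2

Before: C3 has 1 bond to C, 1 bond to H, 2 bonds to O → oxidation state +1.
After: C3 has 1 bond to C, 3 bonds to O → oxidation state +3.
Δ = +3 − (+1) = +2, so this is an oxidation at C3.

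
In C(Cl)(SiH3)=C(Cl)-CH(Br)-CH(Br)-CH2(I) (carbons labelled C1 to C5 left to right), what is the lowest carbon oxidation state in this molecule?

Bonds to more-electronegative neighbours contribute +1 each, bonds to H or metals contribute −1 each, and C–C bonds contribute 0. Tallying each carbon:
C1: 2C, 1Cl, 1Si → 0 + 1 − 1 = 0
C2: 3C, 1Cl → 0 + 1 = +1
C3: 2C, 1H, 1Br → 0 − 1 + 1 = 0
C4: 2C, 1H, 1Br → 0 − 1 + 1 = 0
C5: 1C, 2H, 1I → 0 − 2 + 1 = -1
The lowest value is -1.

-1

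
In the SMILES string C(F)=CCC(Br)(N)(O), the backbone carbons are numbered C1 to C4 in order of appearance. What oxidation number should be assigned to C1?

Count +1 for every bond to an atom more electronegative than carbon and −1 for every bond to one less electronegative; C–C bonds are 0.
C1 has a double bond to C (2×0 = 0), one bond to H (-1), one bond to F (+1).
Oxidation state = 0 − 1 + 1 = 0.

0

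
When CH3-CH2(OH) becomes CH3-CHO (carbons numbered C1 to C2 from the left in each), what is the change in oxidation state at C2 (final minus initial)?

Before: C2 has 1 bond to C, 2 bonds to H, 1 bond to O → oxidation state -1.
After: C2 has 1 bond to C, 1 bond to H, 2 bonds to O → oxidation state +1.
Δ = +1 − (-1) = +2, so this is an oxidation at C2.

+2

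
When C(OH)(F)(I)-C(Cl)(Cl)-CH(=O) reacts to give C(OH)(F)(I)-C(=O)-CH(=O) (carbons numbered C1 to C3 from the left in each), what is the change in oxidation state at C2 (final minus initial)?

0

Before: C2 has 2 bonds to C, 2 bonds to Cl → oxidation state +2.
After: C2 has 2 bonds to C, 2 bonds to O → oxidation state +2.
Δ = +2 − (+2) = 0, so no net redox change at C2.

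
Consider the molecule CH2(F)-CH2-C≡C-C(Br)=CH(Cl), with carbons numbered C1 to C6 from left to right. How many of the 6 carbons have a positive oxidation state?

Tallying each carbon's bonds:
C1: 1C, 2H, 1F → 0 − 2 + 1 = -1
C2: 2C, 2H → 0 − 2 = -2
C3: 4C → 0 = 0
C4: 4C → 0 = 0
C5: 3C, 1Br → 0 + 1 = +1
C6: 2C, 1H, 1Cl → 0 − 1 + 1 = 0
1 carbon (C5) meets the condition.

1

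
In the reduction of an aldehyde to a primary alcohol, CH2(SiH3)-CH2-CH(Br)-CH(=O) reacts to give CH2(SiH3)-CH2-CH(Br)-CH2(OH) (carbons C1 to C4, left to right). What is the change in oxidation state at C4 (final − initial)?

-2

Before: C4 has 1 bond to C, 1 bond to H, 2 bonds to O → oxidation state +1.
After: C4 has 1 bond to C, 2 bonds to H, 1 bond to O → oxidation state -1.
Δ = -1 − (+1) = -2, so this is a reduction at C4.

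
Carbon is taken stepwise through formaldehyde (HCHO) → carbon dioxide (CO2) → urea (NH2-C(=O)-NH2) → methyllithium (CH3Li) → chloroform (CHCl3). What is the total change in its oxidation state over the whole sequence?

Carbon oxidation states along the series — formaldehyde: 0, carbon dioxide: +4, urea: +4, methyllithium: -4, chloroform: +2.
Net change = +2 − (0) = +2.

+2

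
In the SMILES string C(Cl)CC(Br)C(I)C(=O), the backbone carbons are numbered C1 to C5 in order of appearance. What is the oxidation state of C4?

Each bond to a more electronegative atom (O, N, halogen) counts +1, each bond to a less electronegative atom (H, metal, B, Si) counts −1, and each C–C bond counts 0.
C4 has one bond to C (0), one bond to C (0), one bond to H (-1), one bond to I (+1).
Oxidation state = 0 + 0 − 1 + 1 = 0.

0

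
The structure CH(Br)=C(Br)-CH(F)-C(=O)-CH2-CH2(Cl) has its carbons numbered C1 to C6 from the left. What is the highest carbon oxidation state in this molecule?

+2

Tallying each carbon's bonds:
C1: 2C, 1H, 1Br → 0 − 1 + 1 = 0
C2: 3C, 1Br → 0 + 1 = +1
C3: 2C, 1H, 1F → 0 − 1 + 1 = 0
C4: 2C, 2O → 0 + 2 = +2
C5: 2C, 2H → 0 − 2 = -2
C6: 1C, 2H, 1Cl → 0 − 2 + 1 = -1
The highest value is +2.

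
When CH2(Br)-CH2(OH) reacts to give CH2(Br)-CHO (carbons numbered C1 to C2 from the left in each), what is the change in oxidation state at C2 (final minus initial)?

+2

Before: C2 has 1 bond to C, 2 bonds to H, 1 bond to O → oxidation state -1.
After: C2 has 1 bond to C, 1 bond to H, 2 bonds to O → oxidation state +1.
Δ = +1 − (-1) = +2, so this is an oxidation at C2.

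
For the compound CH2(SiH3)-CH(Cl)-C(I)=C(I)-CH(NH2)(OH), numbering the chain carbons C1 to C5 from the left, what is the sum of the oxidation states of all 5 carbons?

0

Assign +1 per bond to O/N/halogen, −1 per bond to H or an electropositive element, and 0 per bond to carbon. Tallying each carbon:
C1: 1C, 2H, 1Si → 0 − 2 − 1 = -3
C2: 2C, 1H, 1Cl → 0 − 1 + 1 = 0
C3: 3C, 1I → 0 + 1 = +1
C4: 3C, 1I → 0 + 1 = +1
C5: 1C, 1H, 1O, 1N → 0 − 1 + 1 + 1 = +1
Sum = -3 + 0 + 1 + 1 + 1 = 0.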